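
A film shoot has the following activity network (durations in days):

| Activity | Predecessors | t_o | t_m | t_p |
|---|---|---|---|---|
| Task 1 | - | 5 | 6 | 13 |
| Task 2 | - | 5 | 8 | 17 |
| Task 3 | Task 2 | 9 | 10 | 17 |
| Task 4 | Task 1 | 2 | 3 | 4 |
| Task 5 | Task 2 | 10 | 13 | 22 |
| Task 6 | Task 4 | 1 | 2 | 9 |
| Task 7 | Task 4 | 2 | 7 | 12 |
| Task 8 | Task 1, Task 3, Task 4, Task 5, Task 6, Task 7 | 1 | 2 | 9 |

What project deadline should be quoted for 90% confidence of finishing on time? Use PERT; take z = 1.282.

30.0 days

te_Task 1 = (5 + 4·6 + 13)/6 = 42/6 = 7; σ²_Task 1 = ((13−5)/6)² = 1.778
te_Task 2 = (5 + 4·8 + 17)/6 = 54/6 = 9; σ²_Task 2 = ((17−5)/6)² = 4.000
te_Task 3 = (9 + 4·10 + 17)/6 = 66/6 = 11; σ²_Task 3 = ((17−9)/6)² = 1.778
te_Task 4 = (2 + 4·3 + 4)/6 = 18/6 = 3; σ²_Task 4 = ((4−2)/6)² = 0.111
te_Task 5 = (10 + 4·13 + 22)/6 = 84/6 = 14; σ²_Task 5 = ((22−10)/6)² = 4.000
te_Task 6 = (1 + 4·2 + 9)/6 = 18/6 = 3; σ²_Task 6 = ((9−1)/6)² = 1.778
te_Task 7 = (2 + 4·7 + 12)/6 = 42/6 = 7; σ²_Task 7 = ((12−2)/6)² = 2.778
te_Task 8 = (1 + 4·2 + 9)/6 = 18/6 = 3; σ²_Task 8 = ((9−1)/6)² = 1.778

Forward pass:
ES_Task 1 = 0; EF_Task 1 = 7
ES_Task 2 = 0; EF_Task 2 = 9
ES_Task 3 = 9; EF_Task 3 = 9+11 = 20
ES_Task 4 = 7; EF_Task 4 = 7+3 = 10
ES_Task 5 = 9; EF_Task 5 = 9+14 = 23
ES_Task 6 = 10; EF_Task 6 = 10+3 = 13
ES_Task 7 = 10; EF_Task 7 = 10+7 = 17
ES_Task 8 = max(EF_Task 1=7, EF_Task 3=20, EF_Task 4=10, EF_Task 5=23, EF_Task 6=13, EF_Task 7=17) = 23; EF_Task 8 = 23+3 = 26
Expected project duration μ = 26 days. Critical path: Task 2 → Task 5 → Task 8.

Variance along critical path = 4.000 + 4.000 + 1.778 = 9.778; σ = 3.127 days.
D = μ + z·σ = 26 + 1.282·3.127 = 30.0 days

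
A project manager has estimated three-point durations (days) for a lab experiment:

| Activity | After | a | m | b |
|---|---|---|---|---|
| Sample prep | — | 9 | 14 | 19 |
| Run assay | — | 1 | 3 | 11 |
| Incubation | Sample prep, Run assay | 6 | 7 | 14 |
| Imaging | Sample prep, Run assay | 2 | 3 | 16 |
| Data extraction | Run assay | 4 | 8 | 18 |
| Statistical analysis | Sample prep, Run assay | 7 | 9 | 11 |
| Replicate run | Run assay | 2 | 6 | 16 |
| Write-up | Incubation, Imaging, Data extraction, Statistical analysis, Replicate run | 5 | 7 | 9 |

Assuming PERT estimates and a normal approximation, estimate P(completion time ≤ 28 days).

te_Sample prep = (9 + 4·14 + 19)/6 = 84/6 = 14; σ²_Sample prep = ((19−9)/6)² = 2.778
te_Run assay = (1 + 4·3 + 11)/6 = 24/6 = 4; σ²_Run assay = ((11−1)/6)² = 2.778
te_Incubation = (6 + 4·7 + 14)/6 = 48/6 = 8; σ²_Incubation = ((14−6)/6)² = 1.778
te_Imaging = (2 + 4·3 + 16)/6 = 30/6 = 5; σ²_Imaging = ((16−2)/6)² = 5.444
te_Data extraction = (4 + 4·8 + 18)/6 = 54/6 = 9; σ²_Data extraction = ((18−4)/6)² = 5.444
te_Statistical analysis = (7 + 4·9 + 11)/6 = 54/6 = 9; σ²_Statistical analysis = ((11−7)/6)² = 0.444
te_Replicate run = (2 + 4·6 + 16)/6 = 42/6 = 7; σ²_Replicate run = ((16−2)/6)² = 5.444
te_Write-up = (5 + 4·7 + 9)/6 = 42/6 = 7; σ²_Write-up = ((9−5)/6)² = 0.444

Forward pass:
ES_Sample prep = 0; EF_Sample prep = 14
ES_Run assay = 0; EF_Run assay = 4
ES_Incubation = max(EF_Sample prep=14, EF_Run assay=4) = 14; EF_Incubation = 14+8 = 22
ES_Imaging = max(EF_Sample prep=14, EF_Run assay=4) = 14; EF_Imaging = 14+5 = 19
ES_Data extraction = 4; EF_Data extraction = 4+9 = 13
ES_Statistical analysis = max(EF_Sample prep=14, EF_Run assay=4) = 14; EF_Statistical analysis = 14+9 = 23
ES_Replicate run = 4; EF_Replicate run = 4+7 = 11
ES_Write-up = max(EF_Incubation=22, EF_Imaging=19, EF_Data extraction=13, EF_Statistical analysis=23, EF_Replicate run=11) = 23; EF_Write-up = 23+7 = 30
Expected project duration μ = 30 days. Critical path: Sample prep → Statistical analysis → Write-up.

Variance along critical path = 2.778 + 0.444 + 0.444 = 3.667; σ = √3.667 = 1.915 days.
Z = (28 − 30) / 1.915 = -1.044
P(T ≤ 28) = Φ(-1.044) ≈ 0.148

0.148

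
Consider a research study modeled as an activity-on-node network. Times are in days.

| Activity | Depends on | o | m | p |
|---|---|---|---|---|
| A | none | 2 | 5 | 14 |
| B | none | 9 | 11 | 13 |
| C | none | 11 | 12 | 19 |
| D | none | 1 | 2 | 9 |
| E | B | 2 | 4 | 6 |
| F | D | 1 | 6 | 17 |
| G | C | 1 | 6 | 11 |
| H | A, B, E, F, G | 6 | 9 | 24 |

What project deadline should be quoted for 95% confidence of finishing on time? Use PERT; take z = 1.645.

te_A = (2 + 4·5 + 14)/6 = 36/6 = 6; σ²_A = ((14−2)/6)² = 4.000
te_B = (9 + 4·11 + 13)/6 = 66/6 = 11; σ²_B = ((13−9)/6)² = 0.444
te_C = (11 + 4·12 + 19)/6 = 78/6 = 13; σ²_C = ((19−11)/6)² = 1.778
te_D = (1 + 4·2 + 9)/6 = 18/6 = 3; σ²_D = ((9−1)/6)² = 1.778
te_E = (2 + 4·4 + 6)/6 = 24/6 = 4; σ²_E = ((6−2)/6)² = 0.444
te_F = (1 + 4·6 + 17)/6 = 42/6 = 7; σ²_F = ((17−1)/6)² = 7.111
te_G = (1 + 4·6 + 11)/6 = 36/6 = 6; σ²_G = ((11−1)/6)² = 2.778
te_H = (6 + 4·9 + 24)/6 = 66/6 = 11; σ²_H = ((24−6)/6)² = 9.000

Forward pass:
ES_A = 0; EF_A = 6
ES_B = 0; EF_B = 11
ES_C = 0; EF_C = 13
ES_D = 0; EF_D = 3
ES_E = 11; EF_E = 11+4 = 15
ES_F = 3; EF_F = 3+7 = 10
ES_G = 13; EF_G = 13+6 = 19
ES_H = max(EF_A=6, EF_B=11, EF_E=15, EF_F=10, EF_G=19) = 19; EF_H = 19+11 = 30
Expected project duration μ = 30 days. Critical path: C → G → H.

Variance along critical path = 1.778 + 2.778 + 9.000 = 13.556; σ = 3.682 days.
D = μ + z·σ = 30 + 1.645·3.682 = 36.1 days

36.1 days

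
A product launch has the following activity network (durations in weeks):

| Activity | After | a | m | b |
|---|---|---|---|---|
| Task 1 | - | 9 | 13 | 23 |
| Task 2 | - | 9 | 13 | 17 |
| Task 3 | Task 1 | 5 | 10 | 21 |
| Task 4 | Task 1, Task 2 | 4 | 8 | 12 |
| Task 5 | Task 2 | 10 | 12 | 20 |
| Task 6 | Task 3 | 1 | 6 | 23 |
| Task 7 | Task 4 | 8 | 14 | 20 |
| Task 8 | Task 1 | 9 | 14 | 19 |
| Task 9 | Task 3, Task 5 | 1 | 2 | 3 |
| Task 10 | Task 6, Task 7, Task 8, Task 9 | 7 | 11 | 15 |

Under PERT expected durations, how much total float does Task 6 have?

te_Task 1 = (9 + 4·13 + 23)/6 = 84/6 = 14
te_Task 2 = (9 + 4·13 + 17)/6 = 78/6 = 13
te_Task 3 = (5 + 4·10 + 21)/6 = 66/6 = 11
te_Task 4 = (4 + 4·8 + 12)/6 = 48/6 = 8
te_Task 5 = (10 + 4·12 + 20)/6 = 78/6 = 13
te_Task 6 = (1 + 4·6 + 23)/6 = 48/6 = 8
te_Task 7 = (8 + 4·14 + 20)/6 = 84/6 = 14
te_Task 8 = (9 + 4·14 + 19)/6 = 84/6 = 14
te_Task 9 = (1 + 4·2 + 3)/6 = 12/6 = 2
te_Task 10 = (7 + 4·11 + 15)/6 = 66/6 = 11

Forward pass:
ES_Task 1 = 0; EF_Task 1 = 14
ES_Task 2 = 0; EF_Task 2 = 13
ES_Task 3 = 14; EF_Task 3 = 14+11 = 25
ES_Task 4 = max(EF_Task 1=14, EF_Task 2=13) = 14; EF_Task 4 = 14+8 = 22
ES_Task 5 = 13; EF_Task 5 = 13+13 = 26
ES_Task 6 = 25; EF_Task 6 = 25+8 = 33
ES_Task 7 = 22; EF_Task 7 = 22+14 = 36
ES_Task 8 = 14; EF_Task 8 = 14+14 = 28
ES_Task 9 = max(EF_Task 3=25, EF_Task 5=26) = 26; EF_Task 9 = 26+2 = 28
ES_Task 10 = max(EF_Task 6=33, EF_Task 7=36, EF_Task 8=28, EF_Task 9=28) = 36; EF_Task 10 = 36+11 = 47
Expected project duration μ = 47 weeks. Critical path: Task 1 → Task 4 → Task 7 → Task 10.

Backward pass:
LF_Task 10 = 47; LS_Task 10 = 47−11 = 36
LF_Task 9 = LS_Task 10 = 36; LS_Task 9 = 36−2 = 34
LF_Task 8 = LS_Task 10 = 36; LS_Task 8 = 36−14 = 22
LF_Task 7 = LS_Task 10 = 36; LS_Task 7 = 36−14 = 22
LF_Task 6 = LS_Task 10 = 36; LS_Task 6 = 36−8 = 28
LF_Task 5 = LS_Task 9 = 34; LS_Task 5 = 34−13 = 21
LF_Task 4 = LS_Task 7 = 22; LS_Task 4 = 22−8 = 14
LF_Task 3 = min(LS_Task 6=28, LS_Task 9=34) = 28; LS_Task 3 = 28−11 = 17
LF_Task 2 = min(LS_Task 4=14, LS_Task 5=21) = 14; LS_Task 2 = 14−13 = 1
LF_Task 1 = min(LS_Task 3=17, LS_Task 4=14, LS_Task 8=22) = 14; LS_Task 1 = 14−14 = 0
Slack_Task 6 = LS_Task 6 − ES_Task 6 = 28 − 25 = 3

3 weeks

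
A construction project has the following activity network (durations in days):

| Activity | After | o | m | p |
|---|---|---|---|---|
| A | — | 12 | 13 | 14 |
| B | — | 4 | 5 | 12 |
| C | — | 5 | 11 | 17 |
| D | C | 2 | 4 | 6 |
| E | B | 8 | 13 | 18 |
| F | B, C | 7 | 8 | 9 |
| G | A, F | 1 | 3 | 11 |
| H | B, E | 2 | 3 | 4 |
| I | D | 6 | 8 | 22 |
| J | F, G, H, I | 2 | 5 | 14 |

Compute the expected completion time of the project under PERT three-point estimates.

31 days

te_A = (12 + 4·13 + 14)/6 = 78/6 = 13
te_B = (4 + 4·5 + 12)/6 = 36/6 = 6
te_C = (5 + 4·11 + 17)/6 = 66/6 = 11
te_D = (2 + 4·4 + 6)/6 = 24/6 = 4
te_E = (8 + 4·13 + 18)/6 = 78/6 = 13
te_F = (7 + 4·8 + 9)/6 = 48/6 = 8
te_G = (1 + 4·3 + 11)/6 = 24/6 = 4
te_H = (2 + 4·3 + 4)/6 = 18/6 = 3
te_I = (6 + 4·8 + 22)/6 = 60/6 = 10
te_J = (2 + 4·5 + 14)/6 = 36/6 = 6

Forward pass:
ES_A = 0; EF_A = 13
ES_B = 0; EF_B = 6
ES_C = 0; EF_C = 11
ES_D = 11; EF_D = 11+4 = 15
ES_E = 6; EF_E = 6+13 = 19
ES_F = max(EF_B=6, EF_C=11) = 11; EF_F = 11+8 = 19
ES_G = max(EF_A=13, EF_F=19) = 19; EF_G = 19+4 = 23
ES_H = max(EF_B=6, EF_E=19) = 19; EF_H = 19+3 = 22
ES_I = 15; EF_I = 15+10 = 25
ES_J = max(EF_F=19, EF_G=23, EF_H=22, EF_I=25) = 25; EF_J = 25+6 = 31
Expected project duration μ = 31 days. Critical path: C → D → I → J.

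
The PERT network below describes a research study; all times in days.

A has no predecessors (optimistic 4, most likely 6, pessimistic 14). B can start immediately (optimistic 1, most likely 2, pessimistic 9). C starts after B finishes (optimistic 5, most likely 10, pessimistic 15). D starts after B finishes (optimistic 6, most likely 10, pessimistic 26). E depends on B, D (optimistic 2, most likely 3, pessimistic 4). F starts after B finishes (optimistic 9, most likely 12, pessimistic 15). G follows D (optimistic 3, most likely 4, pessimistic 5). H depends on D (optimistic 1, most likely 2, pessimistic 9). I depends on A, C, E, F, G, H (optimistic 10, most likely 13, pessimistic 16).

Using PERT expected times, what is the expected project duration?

te_A = (4 + 4·6 + 14)/6 = 42/6 = 7
te_B = (1 + 4·2 + 9)/6 = 18/6 = 3
te_C = (5 + 4·10 + 15)/6 = 60/6 = 10
te_D = (6 + 4·10 + 26)/6 = 72/6 = 12
te_E = (2 + 4·3 + 4)/6 = 18/6 = 3
te_F = (9 + 4·12 + 15)/6 = 72/6 = 12
te_G = (3 + 4·4 + 5)/6 = 24/6 = 4
te_H = (1 + 4·2 + 9)/6 = 18/6 = 3
te_I = (10 + 4·13 + 16)/6 = 78/6 = 13

Forward pass:
ES_A = 0; EF_A = 7
ES_B = 0; EF_B = 3
ES_C = 3; EF_C = 3+10 = 13
ES_D = 3; EF_D = 3+12 = 15
ES_E = max(EF_B=3, EF_D=15) = 15; EF_E = 15+3 = 18
ES_F = 3; EF_F = 3+12 = 15
ES_G = 15; EF_G = 15+4 = 19
ES_H = 15; EF_H = 15+3 = 18
ES_I = max(EF_A=7, EF_C=13, EF_E=18, EF_F=15, EF_G=19, EF_H=18) = 19; EF_I = 19+13 = 32
Expected project duration μ = 32 days. Critical path: B → D → G → I.

32 days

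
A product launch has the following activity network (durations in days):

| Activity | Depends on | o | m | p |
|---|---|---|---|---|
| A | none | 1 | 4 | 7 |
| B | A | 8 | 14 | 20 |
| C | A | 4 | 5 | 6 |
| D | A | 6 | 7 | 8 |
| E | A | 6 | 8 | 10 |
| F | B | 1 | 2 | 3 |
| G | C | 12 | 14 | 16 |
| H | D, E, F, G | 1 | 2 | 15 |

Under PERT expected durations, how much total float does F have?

te_A = (1 + 4·4 + 7)/6 = 24/6 = 4
te_B = (8 + 4·14 + 20)/6 = 84/6 = 14
te_C = (4 + 4·5 + 6)/6 = 30/6 = 5
te_D = (6 + 4·7 + 8)/6 = 42/6 = 7
te_E = (6 + 4·8 + 10)/6 = 48/6 = 8
te_F = (1 + 4·2 + 3)/6 = 12/6 = 2
te_G = (12 + 4·14 + 16)/6 = 84/6 = 14
te_H = (1 + 4·2 + 15)/6 = 24/6 = 4

Forward pass:
ES_A = 0; EF_A = 4
ES_B = 4; EF_B = 4+14 = 18
ES_C = 4; EF_C = 4+5 = 9
ES_D = 4; EF_D = 4+7 = 11
ES_E = 4; EF_E = 4+8 = 12
ES_F = 18; EF_F = 18+2 = 20
ES_G = 9; EF_G = 9+14 = 23
ES_H = max(EF_D=11, EF_E=12, EF_F=20, EF_G=23) = 23; EF_H = 23+4 = 27
Expected project duration μ = 27 days. Critical path: A → C → G → H.

Backward pass:
LF_H = 27; LS_H = 27−4 = 23
LF_G = LS_H = 23; LS_G = 23−14 = 9
LF_F = LS_H = 23; LS_F = 23−2 = 21
LF_E = LS_H = 23; LS_E = 23−8 = 15
LF_D = LS_H = 23; LS_D = 23−7 = 16
LF_C = LS_G = 9; LS_C = 9−5 = 4
LF_B = LS_F = 21; LS_B = 21−14 = 7
LF_A = min(LS_B=7, LS_C=4, LS_D=16, LS_E=15) = 4; LS_A = 4−4 = 0
Slack_F = LS_F − ES_F = 21 − 18 = 3

3 days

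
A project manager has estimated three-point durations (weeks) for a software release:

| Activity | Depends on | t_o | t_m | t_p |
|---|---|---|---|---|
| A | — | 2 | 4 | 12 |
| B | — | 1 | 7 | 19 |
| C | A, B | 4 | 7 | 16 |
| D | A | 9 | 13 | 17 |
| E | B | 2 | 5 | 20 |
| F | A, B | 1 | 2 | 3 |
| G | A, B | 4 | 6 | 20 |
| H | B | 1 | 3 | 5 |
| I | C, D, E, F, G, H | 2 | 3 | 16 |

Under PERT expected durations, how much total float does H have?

7 weeks

te_A = (2 + 4·4 + 12)/6 = 30/6 = 5
te_B = (1 + 4·7 + 19)/6 = 48/6 = 8
te_C = (4 + 4·7 + 16)/6 = 48/6 = 8
te_D = (9 + 4·13 + 17)/6 = 78/6 = 13
te_E = (2 + 4·5 + 20)/6 = 42/6 = 7
te_F = (1 + 4·2 + 3)/6 = 12/6 = 2
te_G = (4 + 4·6 + 20)/6 = 48/6 = 8
te_H = (1 + 4·3 + 5)/6 = 18/6 = 3
te_I = (2 + 4·3 + 16)/6 = 30/6 = 5

Forward pass:
ES_A = 0; EF_A = 5
ES_B = 0; EF_B = 8
ES_C = max(EF_A=5, EF_B=8) = 8; EF_C = 8+8 = 16
ES_D = 5; EF_D = 5+13 = 18
ES_E = 8; EF_E = 8+7 = 15
ES_F = max(EF_A=5, EF_B=8) = 8; EF_F = 8+2 = 10
ES_G = max(EF_A=5, EF_B=8) = 8; EF_G = 8+8 = 16
ES_H = 8; EF_H = 8+3 = 11
ES_I = max(EF_C=16, EF_D=18, EF_E=15, EF_F=10, EF_G=16, EF_H=11) = 18; EF_I = 18+5 = 23
Expected project duration μ = 23 weeks. Critical path: A → D → I.

Backward pass:
LF_I = 23; LS_I = 23−5 = 18
LF_H = LS_I = 18; LS_H = 18−3 = 15
LF_G = LS_I = 18; LS_G = 18−8 = 10
LF_F = LS_I = 18; LS_F = 18−2 = 16
LF_E = LS_I = 18; LS_E = 18−7 = 11
LF_D = LS_I = 18; LS_D = 18−13 = 5
LF_C = LS_I = 18; LS_C = 18−8 = 10
LF_B = min(LS_C=10, LS_E=11, LS_F=16, LS_G=10, LS_H=15) = 10; LS_B = 10−8 = 2
LF_A = min(LS_C=10, LS_D=5, LS_F=16, LS_G=10) = 5; LS_A = 5−5 = 0
Slack_H = LS_H − ES_H = 15 − 8 = 7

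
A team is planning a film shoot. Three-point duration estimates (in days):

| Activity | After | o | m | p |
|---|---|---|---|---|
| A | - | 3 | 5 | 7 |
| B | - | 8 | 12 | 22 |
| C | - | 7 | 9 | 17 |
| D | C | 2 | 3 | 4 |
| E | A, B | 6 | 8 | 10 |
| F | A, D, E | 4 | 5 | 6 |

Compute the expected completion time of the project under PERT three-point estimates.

26 days

te_A = (3 + 4·5 + 7)/6 = 30/6 = 5
te_B = (8 + 4·12 + 22)/6 = 78/6 = 13
te_C = (7 + 4·9 + 17)/6 = 60/6 = 10
te_D = (2 + 4·3 + 4)/6 = 18/6 = 3
te_E = (6 + 4·8 + 10)/6 = 48/6 = 8
te_F = (4 + 4·5 + 6)/6 = 30/6 = 5

Forward pass:
ES_A = 0; EF_A = 5
ES_B = 0; EF_B = 13
ES_C = 0; EF_C = 10
ES_D = 10; EF_D = 10+3 = 13
ES_E = max(EF_A=5, EF_B=13) = 13; EF_E = 13+8 = 21
ES_F = max(EF_A=5, EF_D=13, EF_E=21) = 21; EF_F = 21+5 = 26
Expected project duration μ = 26 days. Critical path: B → E → F.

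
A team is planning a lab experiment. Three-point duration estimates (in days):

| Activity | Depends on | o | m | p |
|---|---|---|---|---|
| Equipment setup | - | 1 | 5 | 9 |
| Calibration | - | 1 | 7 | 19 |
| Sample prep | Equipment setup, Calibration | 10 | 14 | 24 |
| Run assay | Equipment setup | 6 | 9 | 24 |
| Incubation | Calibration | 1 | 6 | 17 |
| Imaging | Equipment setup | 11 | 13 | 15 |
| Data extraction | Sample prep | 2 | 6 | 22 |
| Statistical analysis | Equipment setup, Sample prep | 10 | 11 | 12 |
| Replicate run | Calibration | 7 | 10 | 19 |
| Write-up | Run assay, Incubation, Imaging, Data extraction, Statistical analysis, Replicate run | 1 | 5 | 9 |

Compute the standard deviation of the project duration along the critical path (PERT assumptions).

4.04 days

te_Equipment setup = (1 + 4·5 + 9)/6 = 30/6 = 5; σ²_Equipment setup = ((9−1)/6)² = 1.778
te_Calibration = (1 + 4·7 + 19)/6 = 48/6 = 8; σ²_Calibration = ((19−1)/6)² = 9.000
te_Sample prep = (10 + 4·14 + 24)/6 = 90/6 = 15; σ²_Sample prep = ((24−10)/6)² = 5.444
te_Run assay = (6 + 4·9 + 24)/6 = 66/6 = 11; σ²_Run assay = ((24−6)/6)² = 9.000
te_Incubation = (1 + 4·6 + 17)/6 = 42/6 = 7; σ²_Incubation = ((17−1)/6)² = 7.111
te_Imaging = (11 + 4·13 + 15)/6 = 78/6 = 13; σ²_Imaging = ((15−11)/6)² = 0.444
te_Data extraction = (2 + 4·6 + 22)/6 = 48/6 = 8; σ²_Data extraction = ((22−2)/6)² = 11.111
te_Statistical analysis = (10 + 4·11 + 12)/6 = 66/6 = 11; σ²_Statistical analysis = ((12−10)/6)² = 0.111
te_Replicate run = (7 + 4·10 + 19)/6 = 66/6 = 11; σ²_Replicate run = ((19−7)/6)² = 4.000
te_Write-up = (1 + 4·5 + 9)/6 = 30/6 = 5; σ²_Write-up = ((9−1)/6)² = 1.778

Forward pass:
ES_Equipment setup = 0; EF_Equipment setup = 5
ES_Calibration = 0; EF_Calibration = 8
ES_Sample prep = max(EF_Equipment setup=5, EF_Calibration=8) = 8; EF_Sample prep = 8+15 = 23
ES_Run assay = 5; EF_Run assay = 5+11 = 16
ES_Incubation = 8; EF_Incubation = 8+7 = 15
ES_Imaging = 5; EF_Imaging = 5+13 = 18
ES_Data extraction = 23; EF_Data extraction = 23+8 = 31
ES_Statistical analysis = max(EF_Equipment setup=5, EF_Sample prep=23) = 23; EF_Statistical analysis = 23+11 = 34
ES_Replicate run = 8; EF_Replicate run = 8+11 = 19
ES_Write-up = max(EF_Run assay=16, EF_Incubation=15, EF_Imaging=18, EF_Data extraction=31, EF_Statistical analysis=34, EF_Replicate run=19) = 34; EF_Write-up = 34+5 = 39
Expected project duration μ = 39 days. Critical path: Calibration → Sample prep → Statistical analysis → Write-up.

Variance along critical path = 9.000 + 5.444 + 0.111 + 1.778 = 16.333
σ = √16.333 = 4.041 days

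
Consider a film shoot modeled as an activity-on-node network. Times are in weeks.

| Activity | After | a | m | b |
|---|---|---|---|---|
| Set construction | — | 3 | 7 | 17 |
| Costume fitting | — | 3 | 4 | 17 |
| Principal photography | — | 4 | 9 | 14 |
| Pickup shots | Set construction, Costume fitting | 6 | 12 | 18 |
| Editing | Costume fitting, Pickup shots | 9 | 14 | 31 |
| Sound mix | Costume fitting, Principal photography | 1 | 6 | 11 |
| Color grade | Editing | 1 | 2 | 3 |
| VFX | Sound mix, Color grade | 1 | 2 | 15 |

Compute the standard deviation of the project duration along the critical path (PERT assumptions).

te_Set construction = (3 + 4·7 + 17)/6 = 48/6 = 8; σ²_Set construction = ((17−3)/6)² = 5.444
te_Costume fitting = (3 + 4·4 + 17)/6 = 36/6 = 6; σ²_Costume fitting = ((17−3)/6)² = 5.444
te_Principal photography = (4 + 4·9 + 14)/6 = 54/6 = 9; σ²_Principal photography = ((14−4)/6)² = 2.778
te_Pickup shots = (6 + 4·12 + 18)/6 = 72/6 = 12; σ²_Pickup shots = ((18−6)/6)² = 4.000
te_Editing = (9 + 4·14 + 31)/6 = 96/6 = 16; σ²_Editing = ((31−9)/6)² = 13.444
te_Sound mix = (1 + 4·6 + 11)/6 = 36/6 = 6; σ²_Sound mix = ((11−1)/6)² = 2.778
te_Color grade = (1 + 4·2 + 3)/6 = 12/6 = 2; σ²_Color grade = ((3−1)/6)² = 0.111
te_VFX = (1 + 4·2 + 15)/6 = 24/6 = 4; σ²_VFX = ((15−1)/6)² = 5.444

Forward pass:
ES_Set construction = 0; EF_Set construction = 8
ES_Costume fitting = 0; EF_Costume fitting = 6
ES_Principal photography = 0; EF_Principal photography = 9
ES_Pickup shots = max(EF_Set construction=8, EF_Costume fitting=6) = 8; EF_Pickup shots = 8+12 = 20
ES_Editing = max(EF_Costume fitting=6, EF_Pickup shots=20) = 20; EF_Editing = 20+16 = 36
ES_Sound mix = max(EF_Costume fitting=6, EF_Principal photography=9) = 9; EF_Sound mix = 9+6 = 15
ES_Color grade = 36; EF_Color grade = 36+2 = 38
ES_VFX = max(EF_Sound mix=15, EF_Color grade=38) = 38; EF_VFX = 38+4 = 42
Expected project duration μ = 42 weeks. Critical path: Set construction → Pickup shots → Editing → Color grade → VFX.

Variance along critical path = 5.444 + 4.000 + 13.444 + 0.111 + 5.444 = 28.444
σ = √28.444 = 5.333 weeks

5.33 weeks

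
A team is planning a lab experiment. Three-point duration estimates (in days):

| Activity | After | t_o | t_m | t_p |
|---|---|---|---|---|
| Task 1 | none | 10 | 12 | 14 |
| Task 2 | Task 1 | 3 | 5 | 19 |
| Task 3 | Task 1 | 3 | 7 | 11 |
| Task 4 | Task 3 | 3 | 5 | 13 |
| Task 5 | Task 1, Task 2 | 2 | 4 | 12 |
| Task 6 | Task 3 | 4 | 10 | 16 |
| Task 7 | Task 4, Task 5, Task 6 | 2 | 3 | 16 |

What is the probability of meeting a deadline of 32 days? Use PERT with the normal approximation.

0.279

te_Task 1 = (10 + 4·12 + 14)/6 = 72/6 = 12; σ²_Task 1 = ((14−10)/6)² = 0.444
te_Task 2 = (3 + 4·5 + 19)/6 = 42/6 = 7; σ²_Task 2 = ((19−3)/6)² = 7.111
te_Task 3 = (3 + 4·7 + 11)/6 = 42/6 = 7; σ²_Task 3 = ((11−3)/6)² = 1.778
te_Task 4 = (3 + 4·5 + 13)/6 = 36/6 = 6; σ²_Task 4 = ((13−3)/6)² = 2.778
te_Task 5 = (2 + 4·4 + 12)/6 = 30/6 = 5; σ²_Task 5 = ((12−2)/6)² = 2.778
te_Task 6 = (4 + 4·10 + 16)/6 = 60/6 = 10; σ²_Task 6 = ((16−4)/6)² = 4.000
te_Task 7 = (2 + 4·3 + 16)/6 = 30/6 = 5; σ²_Task 7 = ((16−2)/6)² = 5.444

Forward pass:
ES_Task 1 = 0; EF_Task 1 = 12
ES_Task 2 = 12; EF_Task 2 = 12+7 = 19
ES_Task 3 = 12; EF_Task 3 = 12+7 = 19
ES_Task 4 = 19; EF_Task 4 = 19+6 = 25
ES_Task 5 = max(EF_Task 1=12, EF_Task 2=19) = 19; EF_Task 5 = 19+5 = 24
ES_Task 6 = 19; EF_Task 6 = 19+10 = 29
ES_Task 7 = max(EF_Task 4=25, EF_Task 5=24, EF_Task 6=29) = 29; EF_Task 7 = 29+5 = 34
Expected project duration μ = 34 days. Critical path: Task 1 → Task 3 → Task 6 → Task 7.

Variance along critical path = 0.444 + 1.778 + 4.000 + 5.444 = 11.667; σ = √11.667 = 3.416 days.
Z = (32 − 34) / 3.416 = -0.586
P(T ≤ 32) = Φ(-0.586) ≈ 0.279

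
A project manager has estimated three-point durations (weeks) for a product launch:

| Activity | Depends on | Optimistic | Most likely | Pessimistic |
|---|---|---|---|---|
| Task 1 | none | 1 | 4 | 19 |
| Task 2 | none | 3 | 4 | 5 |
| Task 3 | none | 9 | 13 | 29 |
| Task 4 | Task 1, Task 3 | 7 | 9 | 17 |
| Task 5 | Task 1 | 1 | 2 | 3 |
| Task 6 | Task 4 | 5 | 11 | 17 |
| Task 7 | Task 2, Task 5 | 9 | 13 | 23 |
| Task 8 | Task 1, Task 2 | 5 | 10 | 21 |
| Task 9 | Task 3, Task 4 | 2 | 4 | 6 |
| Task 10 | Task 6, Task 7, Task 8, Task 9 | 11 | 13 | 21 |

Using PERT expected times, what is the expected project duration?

50 weeks

te_Task 1 = (1 + 4·4 + 19)/6 = 36/6 = 6
te_Task 2 = (3 + 4·4 + 5)/6 = 24/6 = 4
te_Task 3 = (9 + 4·13 + 29)/6 = 90/6 = 15
te_Task 4 = (7 + 4·9 + 17)/6 = 60/6 = 10
te_Task 5 = (1 + 4·2 + 3)/6 = 12/6 = 2
te_Task 6 = (5 + 4·11 + 17)/6 = 66/6 = 11
te_Task 7 = (9 + 4·13 + 23)/6 = 84/6 = 14
te_Task 8 = (5 + 4·10 + 21)/6 = 66/6 = 11
te_Task 9 = (2 + 4·4 + 6)/6 = 24/6 = 4
te_Task 10 = (11 + 4·13 + 21)/6 = 84/6 = 14

Forward pass:
ES_Task 1 = 0; EF_Task 1 = 6
ES_Task 2 = 0; EF_Task 2 = 4
ES_Task 3 = 0; EF_Task 3 = 15
ES_Task 4 = max(EF_Task 1=6, EF_Task 3=15) = 15; EF_Task 4 = 15+10 = 25
ES_Task 5 = 6; EF_Task 5 = 6+2 = 8
ES_Task 6 = 25; EF_Task 6 = 25+11 = 36
ES_Task 7 = max(EF_Task 2=4, EF_Task 5=8) = 8; EF_Task 7 = 8+14 = 22
ES_Task 8 = max(EF_Task 1=6, EF_Task 2=4) = 6; EF_Task 8 = 6+11 = 17
ES_Task 9 = max(EF_Task 3=15, EF_Task 4=25) = 25; EF_Task 9 = 25+4 = 29
ES_Task 10 = max(EF_Task 6=36, EF_Task 7=22, EF_Task 8=17, EF_Task 9=29) = 36; EF_Task 10 = 36+14 = 50
Expected project duration μ = 50 weeks. Critical path: Task 3 → Task 4 → Task 6 → Task 10.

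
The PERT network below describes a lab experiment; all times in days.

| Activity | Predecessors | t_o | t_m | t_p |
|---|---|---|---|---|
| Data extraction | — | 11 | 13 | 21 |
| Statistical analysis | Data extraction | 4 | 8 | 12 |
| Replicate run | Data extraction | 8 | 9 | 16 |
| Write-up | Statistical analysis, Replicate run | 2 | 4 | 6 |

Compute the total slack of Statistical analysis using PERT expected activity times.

te_Data extraction = (11 + 4·13 + 21)/6 = 84/6 = 14
te_Statistical analysis = (4 + 4·8 + 12)/6 = 48/6 = 8
te_Replicate run = (8 + 4·9 + 16)/6 = 60/6 = 10
te_Write-up = (2 + 4·4 + 6)/6 = 24/6 = 4

Forward pass:
ES_Data extraction = 0; EF_Data extraction = 14
ES_Statistical analysis = 14; EF_Statistical analysis = 14+8 = 22
ES_Replicate run = 14; EF_Replicate run = 14+10 = 24
ES_Write-up = max(EF_Statistical analysis=22, EF_Replicate run=24) = 24; EF_Write-up = 24+4 = 28
Expected project duration μ = 28 days. Critical path: Data extraction → Replicate run → Write-up.

Backward pass:
LF_Write-up = 28; LS_Write-up = 28−4 = 24
LF_Replicate run = LS_Write-up = 24; LS_Replicate run = 24−10 = 14
LF_Statistical analysis = LS_Write-up = 24; LS_Statistical analysis = 24−8 = 16
LF_Data extraction = min(LS_Statistical analysis=16, LS_Replicate run=14) = 14; LS_Data extraction = 14−14 = 0
Slack_Statistical analysis = LS_Statistical analysis − ES_Statistical analysis = 16 − 14 = 2

2 days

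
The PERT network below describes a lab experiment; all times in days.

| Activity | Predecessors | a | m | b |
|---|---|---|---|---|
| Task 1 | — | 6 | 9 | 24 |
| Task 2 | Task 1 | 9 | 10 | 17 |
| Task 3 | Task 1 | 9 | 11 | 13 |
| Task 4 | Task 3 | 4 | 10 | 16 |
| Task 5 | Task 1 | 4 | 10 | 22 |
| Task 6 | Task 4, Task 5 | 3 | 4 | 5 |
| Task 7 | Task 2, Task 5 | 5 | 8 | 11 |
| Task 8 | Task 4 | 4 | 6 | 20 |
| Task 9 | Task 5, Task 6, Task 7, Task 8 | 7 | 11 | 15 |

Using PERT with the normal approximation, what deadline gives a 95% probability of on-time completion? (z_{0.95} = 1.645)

te_Task 1 = (6 + 4·9 + 24)/6 = 66/6 = 11; σ²_Task 1 = ((24−6)/6)² = 9.000
te_Task 2 = (9 + 4·10 + 17)/6 = 66/6 = 11; σ²_Task 2 = ((17−9)/6)² = 1.778
te_Task 3 = (9 + 4·11 + 13)/6 = 66/6 = 11; σ²_Task 3 = ((13−9)/6)² = 0.444
te_Task 4 = (4 + 4·10 + 16)/6 = 60/6 = 10; σ²_Task 4 = ((16−4)/6)² = 4.000
te_Task 5 = (4 + 4·10 + 22)/6 = 66/6 = 11; σ²_Task 5 = ((22−4)/6)² = 9.000
te_Task 6 = (3 + 4·4 + 5)/6 = 24/6 = 4; σ²_Task 6 = ((5−3)/6)² = 0.111
te_Task 7 = (5 + 4·8 + 11)/6 = 48/6 = 8; σ²_Task 7 = ((11−5)/6)² = 1.000
te_Task 8 = (4 + 4·6 + 20)/6 = 48/6 = 8; σ²_Task 8 = ((20−4)/6)² = 7.111
te_Task 9 = (7 + 4·11 + 15)/6 = 66/6 = 11; σ²_Task 9 = ((15−7)/6)² = 1.778

Forward pass:
ES_Task 1 = 0; EF_Task 1 = 11
ES_Task 2 = 11; EF_Task 2 = 11+11 = 22
ES_Task 3 = 11; EF_Task 3 = 11+11 = 22
ES_Task 4 = 22; EF_Task 4 = 22+10 = 32
ES_Task 5 = 11; EF_Task 5 = 11+11 = 22
ES_Task 6 = max(EF_Task 4=32, EF_Task 5=22) = 32; EF_Task 6 = 32+4 = 36
ES_Task 7 = max(EF_Task 2=22, EF_Task 5=22) = 22; EF_Task 7 = 22+8 = 30
ES_Task 8 = 32; EF_Task 8 = 32+8 = 40
ES_Task 9 = max(EF_Task 5=22, EF_Task 6=36, EF_Task 7=30, EF_Task 8=40) = 40; EF_Task 9 = 40+11 = 51
Expected project duration μ = 51 days. Critical path: Task 1 → Task 3 → Task 4 → Task 8 → Task 9.

Variance along critical path = 9.000 + 0.444 + 4.000 + 7.111 + 1.778 = 22.333; σ = 4.726 days.
D = μ + z·σ = 51 + 1.645·4.726 = 58.8 days

58.8 days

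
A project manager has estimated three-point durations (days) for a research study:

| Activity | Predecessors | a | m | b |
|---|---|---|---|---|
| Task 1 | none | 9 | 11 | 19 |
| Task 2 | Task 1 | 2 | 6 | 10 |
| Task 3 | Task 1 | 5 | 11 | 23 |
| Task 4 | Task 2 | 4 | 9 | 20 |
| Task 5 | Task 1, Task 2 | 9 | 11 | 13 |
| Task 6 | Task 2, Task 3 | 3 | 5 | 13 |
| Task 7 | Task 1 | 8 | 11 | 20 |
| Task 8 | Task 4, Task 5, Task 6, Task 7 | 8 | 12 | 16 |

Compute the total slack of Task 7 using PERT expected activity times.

te_Task 1 = (9 + 4·11 + 19)/6 = 72/6 = 12
te_Task 2 = (2 + 4·6 + 10)/6 = 36/6 = 6
te_Task 3 = (5 + 4·11 + 23)/6 = 72/6 = 12
te_Task 4 = (4 + 4·9 + 20)/6 = 60/6 = 10
te_Task 5 = (9 + 4·11 + 13)/6 = 66/6 = 11
te_Task 6 = (3 + 4·5 + 13)/6 = 36/6 = 6
te_Task 7 = (8 + 4·11 + 20)/6 = 72/6 = 12
te_Task 8 = (8 + 4·12 + 16)/6 = 72/6 = 12

Forward pass:
ES_Task 1 = 0; EF_Task 1 = 12
ES_Task 2 = 12; EF_Task 2 = 12+6 = 18
ES_Task 3 = 12; EF_Task 3 = 12+12 = 24
ES_Task 4 = 18; EF_Task 4 = 18+10 = 28
ES_Task 5 = max(EF_Task 1=12, EF_Task 2=18) = 18; EF_Task 5 = 18+11 = 29
ES_Task 6 = max(EF_Task 2=18, EF_Task 3=24) = 24; EF_Task 6 = 24+6 = 30
ES_Task 7 = 12; EF_Task 7 = 12+12 = 24
ES_Task 8 = max(EF_Task 4=28, EF_Task 5=29, EF_Task 6=30, EF_Task 7=24) = 30; EF_Task 8 = 30+12 = 42
Expected project duration μ = 42 days. Critical path: Task 1 → Task 3 → Task 6 → Task 8.

Backward pass:
LF_Task 8 = 42; LS_Task 8 = 42−12 = 30
LF_Task 7 = LS_Task 8 = 30; LS_Task 7 = 30−12 = 18
LF_Task 6 = LS_Task 8 = 30; LS_Task 6 = 30−6 = 24
LF_Task 5 = LS_Task 8 = 30; LS_Task 5 = 30−11 = 19
LF_Task 4 = LS_Task 8 = 30; LS_Task 4 = 30−10 = 20
LF_Task 3 = LS_Task 6 = 24; LS_Task 3 = 24−12 = 12
LF_Task 2 = min(LS_Task 4=20, LS_Task 5=19, LS_Task 6=24) = 19; LS_Task 2 = 19−6 = 13
LF_Task 1 = min(LS_Task 2=13, LS_Task 3=12, LS_Task 5=19, LS_Task 7=18) = 12; LS_Task 1 = 12−12 = 0
Slack_Task 7 = LS_Task 7 − ES_Task 7 = 18 − 12 = 6

6 days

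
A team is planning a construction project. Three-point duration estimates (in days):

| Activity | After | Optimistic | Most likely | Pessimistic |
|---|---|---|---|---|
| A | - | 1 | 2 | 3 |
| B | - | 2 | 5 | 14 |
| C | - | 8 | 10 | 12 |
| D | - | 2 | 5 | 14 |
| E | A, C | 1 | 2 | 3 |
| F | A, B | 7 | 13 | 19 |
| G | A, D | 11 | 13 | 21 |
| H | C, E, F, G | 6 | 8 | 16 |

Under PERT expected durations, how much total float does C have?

8 days

te_A = (1 + 4·2 + 3)/6 = 12/6 = 2
te_B = (2 + 4·5 + 14)/6 = 36/6 = 6
te_C = (8 + 4·10 + 12)/6 = 60/6 = 10
te_D = (2 + 4·5 + 14)/6 = 36/6 = 6
te_E = (1 + 4·2 + 3)/6 = 12/6 = 2
te_F = (7 + 4·13 + 19)/6 = 78/6 = 13
te_G = (11 + 4·13 + 21)/6 = 84/6 = 14
te_H = (6 + 4·8 + 16)/6 = 54/6 = 9

Forward pass:
ES_A = 0; EF_A = 2
ES_B = 0; EF_B = 6
ES_C = 0; EF_C = 10
ES_D = 0; EF_D = 6
ES_E = max(EF_A=2, EF_C=10) = 10; EF_E = 10+2 = 12
ES_F = max(EF_A=2, EF_B=6) = 6; EF_F = 6+13 = 19
ES_G = max(EF_A=2, EF_D=6) = 6; EF_G = 6+14 = 20
ES_H = max(EF_C=10, EF_E=12, EF_F=19, EF_G=20) = 20; EF_H = 20+9 = 29
Expected project duration μ = 29 days. Critical path: D → G → H.

Backward pass:
LF_H = 29; LS_H = 29−9 = 20
LF_G = LS_H = 20; LS_G = 20−14 = 6
LF_F = LS_H = 20; LS_F = 20−13 = 7
LF_E = LS_H = 20; LS_E = 20−2 = 18
LF_D = LS_G = 6; LS_D = 6−6 = 0
LF_C = min(LS_E=18, LS_H=20) = 18; LS_C = 18−10 = 8
LF_B = LS_F = 7; LS_B = 7−6 = 1
LF_A = min(LS_E=18, LS_F=7, LS_G=6) = 6; LS_A = 6−2 = 4
Slack_C = LS_C − ES_C = 8 − 0 = 8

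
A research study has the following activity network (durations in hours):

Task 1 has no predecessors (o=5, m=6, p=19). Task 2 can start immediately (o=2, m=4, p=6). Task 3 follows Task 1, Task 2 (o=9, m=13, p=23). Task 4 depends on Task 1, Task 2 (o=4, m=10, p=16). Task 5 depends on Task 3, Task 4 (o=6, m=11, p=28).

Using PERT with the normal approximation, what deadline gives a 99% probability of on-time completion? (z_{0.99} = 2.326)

te_Task 1 = (5 + 4·6 + 19)/6 = 48/6 = 8; σ²_Task 1 = ((19−5)/6)² = 5.444
te_Task 2 = (2 + 4·4 + 6)/6 = 24/6 = 4; σ²_Task 2 = ((6−2)/6)² = 0.444
te_Task 3 = (9 + 4·13 + 23)/6 = 84/6 = 14; σ²_Task 3 = ((23−9)/6)² = 5.444
te_Task 4 = (4 + 4·10 + 16)/6 = 60/6 = 10; σ²_Task 4 = ((16−4)/6)² = 4.000
te_Task 5 = (6 + 4·11 + 28)/6 = 78/6 = 13; σ²_Task 5 = ((28−6)/6)² = 13.444

Forward pass:
ES_Task 1 = 0; EF_Task 1 = 8
ES_Task 2 = 0; EF_Task 2 = 4
ES_Task 3 = max(EF_Task 1=8, EF_Task 2=4) = 8; EF_Task 3 = 8+14 = 22
ES_Task 4 = max(EF_Task 1=8, EF_Task 2=4) = 8; EF_Task 4 = 8+10 = 18
ES_Task 5 = max(EF_Task 3=22, EF_Task 4=18) = 22; EF_Task 5 = 22+13 = 35
Expected project duration μ = 35 hours. Critical path: Task 1 → Task 3 → Task 5.

Variance along critical path = 5.444 + 5.444 + 13.444 = 24.333; σ = 4.933 hours.
D = μ + z·σ = 35 + 2.326·4.933 = 46.5 hours

46.5 hours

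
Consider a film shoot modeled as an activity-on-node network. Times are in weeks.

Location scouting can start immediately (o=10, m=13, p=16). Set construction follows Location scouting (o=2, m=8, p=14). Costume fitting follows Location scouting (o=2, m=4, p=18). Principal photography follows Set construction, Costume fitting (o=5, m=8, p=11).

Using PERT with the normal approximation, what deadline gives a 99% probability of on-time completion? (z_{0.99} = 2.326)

34.7 weeks

te_Location scouting = (10 + 4·13 + 16)/6 = 78/6 = 13; σ²_Location scouting = ((16−10)/6)² = 1.000
te_Set construction = (2 + 4·8 + 14)/6 = 48/6 = 8; σ²_Set construction = ((14−2)/6)² = 4.000
te_Costume fitting = (2 + 4·4 + 18)/6 = 36/6 = 6; σ²_Costume fitting = ((18−2)/6)² = 7.111
te_Principal photography = (5 + 4·8 + 11)/6 = 48/6 = 8; σ²_Principal photography = ((11−5)/6)² = 1.000

Forward pass:
ES_Location scouting = 0; EF_Location scouting = 13
ES_Set construction = 13; EF_Set construction = 13+8 = 21
ES_Costume fitting = 13; EF_Costume fitting = 13+6 = 19
ES_Principal photography = max(EF_Set construction=21, EF_Costume fitting=19) = 21; EF_Principal photography = 21+8 = 29
Expected project duration μ = 29 weeks. Critical path: Location scouting → Set construction → Principal photography.

Variance along critical path = 1.000 + 4.000 + 1.000 = 6.000; σ = 2.449 weeks.
D = μ + z·σ = 29 + 2.326·2.449 = 34.7 weeks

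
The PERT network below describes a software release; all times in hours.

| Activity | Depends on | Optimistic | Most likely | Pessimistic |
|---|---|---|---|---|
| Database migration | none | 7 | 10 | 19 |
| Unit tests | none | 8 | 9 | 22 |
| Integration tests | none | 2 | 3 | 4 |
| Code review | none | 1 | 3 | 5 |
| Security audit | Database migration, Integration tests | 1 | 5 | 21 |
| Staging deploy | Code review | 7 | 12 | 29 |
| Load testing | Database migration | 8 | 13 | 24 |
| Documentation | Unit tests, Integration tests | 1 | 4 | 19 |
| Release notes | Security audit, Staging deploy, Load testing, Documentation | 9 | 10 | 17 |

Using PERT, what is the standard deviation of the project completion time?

3.59 hours

te_Database migration = (7 + 4·10 + 19)/6 = 66/6 = 11; σ²_Database migration = ((19−7)/6)² = 4.000
te_Unit tests = (8 + 4·9 + 22)/6 = 66/6 = 11; σ²_Unit tests = ((22−8)/6)² = 5.444
te_Integration tests = (2 + 4·3 + 4)/6 = 18/6 = 3; σ²_Integration tests = ((4−2)/6)² = 0.111
te_Code review = (1 + 4·3 + 5)/6 = 18/6 = 3; σ²_Code review = ((5−1)/6)² = 0.444
te_Security audit = (1 + 4·5 + 21)/6 = 42/6 = 7; σ²_Security audit = ((21−1)/6)² = 11.111
te_Staging deploy = (7 + 4·12 + 29)/6 = 84/6 = 14; σ²_Staging deploy = ((29−7)/6)² = 13.444
te_Load testing = (8 + 4·13 + 24)/6 = 84/6 = 14; σ²_Load testing = ((24−8)/6)² = 7.111
te_Documentation = (1 + 4·4 + 19)/6 = 36/6 = 6; σ²_Documentation = ((19−1)/6)² = 9.000
te_Release notes = (9 + 4·10 + 17)/6 = 66/6 = 11; σ²_Release notes = ((17−9)/6)² = 1.778

Forward pass:
ES_Database migration = 0; EF_Database migration = 11
ES_Unit tests = 0; EF_Unit tests = 11
ES_Integration tests = 0; EF_Integration tests = 3
ES_Code review = 0; EF_Code review = 3
ES_Security audit = max(EF_Database migration=11, EF_Integration tests=3) = 11; EF_Security audit = 11+7 = 18
ES_Staging deploy = 3; EF_Staging deploy = 3+14 = 17
ES_Load testing = 11; EF_Load testing = 11+14 = 25
ES_Documentation = max(EF_Unit tests=11, EF_Integration tests=3) = 11; EF_Documentation = 11+6 = 17
ES_Release notes = max(EF_Security audit=18, EF_Staging deploy=17, EF_Load testing=25, EF_Documentation=17) = 25; EF_Release notes = 25+11 = 36
Expected project duration μ = 36 hours. Critical path: Database migration → Load testing → Release notes.

Variance along critical path = 4.000 + 7.111 + 1.778 = 12.889
σ = √12.889 = 3.590 hours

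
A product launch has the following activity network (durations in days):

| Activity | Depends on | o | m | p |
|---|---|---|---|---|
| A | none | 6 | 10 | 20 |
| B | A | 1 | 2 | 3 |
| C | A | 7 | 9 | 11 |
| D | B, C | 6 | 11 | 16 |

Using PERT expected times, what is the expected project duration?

31 days

te_A = (6 + 4·10 + 20)/6 = 66/6 = 11
te_B = (1 + 4·2 + 3)/6 = 12/6 = 2
te_C = (7 + 4·9 + 11)/6 = 54/6 = 9
te_D = (6 + 4·11 + 16)/6 = 66/6 = 11

Forward pass:
ES_A = 0; EF_A = 11
ES_B = 11; EF_B = 11+2 = 13
ES_C = 11; EF_C = 11+9 = 20
ES_D = max(EF_B=13, EF_C=20) = 20; EF_D = 20+11 = 31
Expected project duration μ = 31 days. Critical path: A → C → D.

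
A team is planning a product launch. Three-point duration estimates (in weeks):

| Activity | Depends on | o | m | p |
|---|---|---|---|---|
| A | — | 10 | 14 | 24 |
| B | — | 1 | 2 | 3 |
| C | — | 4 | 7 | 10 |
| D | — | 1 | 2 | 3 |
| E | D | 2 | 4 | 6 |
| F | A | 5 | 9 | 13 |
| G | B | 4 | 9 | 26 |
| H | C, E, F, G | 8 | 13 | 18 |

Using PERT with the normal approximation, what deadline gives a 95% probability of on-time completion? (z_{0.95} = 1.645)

42.2 weeks

te_A = (10 + 4·14 + 24)/6 = 90/6 = 15; σ²_A = ((24−10)/6)² = 5.444
te_B = (1 + 4·2 + 3)/6 = 12/6 = 2; σ²_B = ((3−1)/6)² = 0.111
te_C = (4 + 4·7 + 10)/6 = 42/6 = 7; σ²_C = ((10−4)/6)² = 1.000
te_D = (1 + 4·2 + 3)/6 = 12/6 = 2; σ²_D = ((3−1)/6)² = 0.111
te_E = (2 + 4·4 + 6)/6 = 24/6 = 4; σ²_E = ((6−2)/6)² = 0.444
te_F = (5 + 4·9 + 13)/6 = 54/6 = 9; σ²_F = ((13−5)/6)² = 1.778
te_G = (4 + 4·9 + 26)/6 = 66/6 = 11; σ²_G = ((26−4)/6)² = 13.444
te_H = (8 + 4·13 + 18)/6 = 78/6 = 13; σ²_H = ((18−8)/6)² = 2.778

Forward pass:
ES_A = 0; EF_A = 15
ES_B = 0; EF_B = 2
ES_C = 0; EF_C = 7
ES_D = 0; EF_D = 2
ES_E = 2; EF_E = 2+4 = 6
ES_F = 15; EF_F = 15+9 = 24
ES_G = 2; EF_G = 2+11 = 13
ES_H = max(EF_C=7, EF_E=6, EF_F=24, EF_G=13) = 24; EF_H = 24+13 = 37
Expected project duration μ = 37 weeks. Critical path: A → F → H.

Variance along critical path = 5.444 + 1.778 + 2.778 = 10.000; σ = 3.162 weeks.
D = μ + z·σ = 37 + 1.645·3.162 = 42.2 weeks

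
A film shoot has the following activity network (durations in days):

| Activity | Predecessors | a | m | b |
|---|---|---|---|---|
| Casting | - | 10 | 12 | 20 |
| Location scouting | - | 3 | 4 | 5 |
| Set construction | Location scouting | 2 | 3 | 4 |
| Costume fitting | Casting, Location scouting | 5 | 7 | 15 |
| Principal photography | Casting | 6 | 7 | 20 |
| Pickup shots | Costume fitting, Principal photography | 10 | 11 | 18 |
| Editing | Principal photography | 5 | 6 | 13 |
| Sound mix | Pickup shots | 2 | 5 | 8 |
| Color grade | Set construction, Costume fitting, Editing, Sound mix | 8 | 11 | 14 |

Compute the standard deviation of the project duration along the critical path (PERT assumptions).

3.46 days

te_Casting = (10 + 4·12 + 20)/6 = 78/6 = 13; σ²_Casting = ((20−10)/6)² = 2.778
te_Location scouting = (3 + 4·4 + 5)/6 = 24/6 = 4; σ²_Location scouting = ((5−3)/6)² = 0.111
te_Set construction = (2 + 4·3 + 4)/6 = 18/6 = 3; σ²_Set construction = ((4−2)/6)² = 0.111
te_Costume fitting = (5 + 4·7 + 15)/6 = 48/6 = 8; σ²_Costume fitting = ((15−5)/6)² = 2.778
te_Principal photography = (6 + 4·7 + 20)/6 = 54/6 = 9; σ²_Principal photography = ((20−6)/6)² = 5.444
te_Pickup shots = (10 + 4·11 + 18)/6 = 72/6 = 12; σ²_Pickup shots = ((18−10)/6)² = 1.778
te_Editing = (5 + 4·6 + 13)/6 = 42/6 = 7; σ²_Editing = ((13−5)/6)² = 1.778
te_Sound mix = (2 + 4·5 + 8)/6 = 30/6 = 5; σ²_Sound mix = ((8−2)/6)² = 1.000
te_Color grade = (8 + 4·11 + 14)/6 = 66/6 = 11; σ²_Color grade = ((14−8)/6)² = 1.000

Forward pass:
ES_Casting = 0; EF_Casting = 13
ES_Location scouting = 0; EF_Location scouting = 4
ES_Set construction = 4; EF_Set construction = 4+3 = 7
ES_Costume fitting = max(EF_Casting=13, EF_Location scouting=4) = 13; EF_Costume fitting = 13+8 = 21
ES_Principal photography = 13; EF_Principal photography = 13+9 = 22
ES_Pickup shots = max(EF_Costume fitting=21, EF_Principal photography=22) = 22; EF_Pickup shots = 22+12 = 34
ES_Editing = 22; EF_Editing = 22+7 = 29
ES_Sound mix = 34; EF_Sound mix = 34+5 = 39
ES_Color grade = max(EF_Set construction=7, EF_Costume fitting=21, EF_Editing=29, EF_Sound mix=39) = 39; EF_Color grade = 39+11 = 50
Expected project duration μ = 50 days. Critical path: Casting → Principal photography → Pickup shots → Sound mix → Color grade.

Variance along critical path = 2.778 + 5.444 + 1.778 + 1.000 + 1.000 = 12.000
σ = √12.000 = 3.464 days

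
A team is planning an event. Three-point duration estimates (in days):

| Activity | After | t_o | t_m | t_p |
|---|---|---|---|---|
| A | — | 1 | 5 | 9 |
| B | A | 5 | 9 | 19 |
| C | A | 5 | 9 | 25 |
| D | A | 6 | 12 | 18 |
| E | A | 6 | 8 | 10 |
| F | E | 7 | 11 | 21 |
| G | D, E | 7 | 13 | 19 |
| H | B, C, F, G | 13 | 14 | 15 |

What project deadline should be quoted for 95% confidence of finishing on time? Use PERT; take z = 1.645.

te_A = (1 + 4·5 + 9)/6 = 30/6 = 5; σ²_A = ((9−1)/6)² = 1.778
te_B = (5 + 4·9 + 19)/6 = 60/6 = 10; σ²_B = ((19−5)/6)² = 5.444
te_C = (5 + 4·9 + 25)/6 = 66/6 = 11; σ²_C = ((25−5)/6)² = 11.111
te_D = (6 + 4·12 + 18)/6 = 72/6 = 12; σ²_D = ((18−6)/6)² = 4.000
te_E = (6 + 4·8 + 10)/6 = 48/6 = 8; σ²_E = ((10−6)/6)² = 0.444
te_F = (7 + 4·11 + 21)/6 = 72/6 = 12; σ²_F = ((21−7)/6)² = 5.444
te_G = (7 + 4·13 + 19)/6 = 78/6 = 13; σ²_G = ((19−7)/6)² = 4.000
te_H = (13 + 4·14 + 15)/6 = 84/6 = 14; σ²_H = ((15−13)/6)² = 0.111

Forward pass:
ES_A = 0; EF_A = 5
ES_B = 5; EF_B = 5+10 = 15
ES_C = 5; EF_C = 5+11 = 16
ES_D = 5; EF_D = 5+12 = 17
ES_E = 5; EF_E = 5+8 = 13
ES_F = 13; EF_F = 13+12 = 25
ES_G = max(EF_D=17, EF_E=13) = 17; EF_G = 17+13 = 30
ES_H = max(EF_B=15, EF_C=16, EF_F=25, EF_G=30) = 30; EF_H = 30+14 = 44
Expected project duration μ = 44 days. Critical path: A → D → G → H.

Variance along critical path = 1.778 + 4.000 + 4.000 + 0.111 = 9.889; σ = 3.145 days.
D = μ + z·σ = 44 + 1.645·3.145 = 49.2 days

49.2 days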